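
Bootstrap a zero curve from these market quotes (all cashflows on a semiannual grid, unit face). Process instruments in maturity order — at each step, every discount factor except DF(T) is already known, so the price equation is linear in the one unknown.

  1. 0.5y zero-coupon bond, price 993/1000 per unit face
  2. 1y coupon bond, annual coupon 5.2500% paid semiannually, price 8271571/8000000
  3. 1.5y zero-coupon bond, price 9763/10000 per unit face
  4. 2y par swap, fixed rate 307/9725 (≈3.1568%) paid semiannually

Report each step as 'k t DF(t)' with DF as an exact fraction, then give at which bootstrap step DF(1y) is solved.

step 1 [0.5y] zero: DF = P = 993/1000 ≈ 0.993000
step 2 [1y] bond c/2=21/800: DF=(8271571/8000000 − 21/800·(0.993000))/(1+21/800) = 9821/10000 ≈ 0.982100
step 3 [1.5y] zero: DF = P = 9763/10000 ≈ 0.976300
step 4 [2y] swap r/2=307/19450: DF=(1 − 307/19450·(0.993000+0.982100+0.976300))/(1+307/19450) = 4693/5000 ≈ 0.938600

1 1/2 993/1000
2 1 9821/10000
3 3/2 9763/10000
4 2 4693/5000
DF(1y) is solved at step 2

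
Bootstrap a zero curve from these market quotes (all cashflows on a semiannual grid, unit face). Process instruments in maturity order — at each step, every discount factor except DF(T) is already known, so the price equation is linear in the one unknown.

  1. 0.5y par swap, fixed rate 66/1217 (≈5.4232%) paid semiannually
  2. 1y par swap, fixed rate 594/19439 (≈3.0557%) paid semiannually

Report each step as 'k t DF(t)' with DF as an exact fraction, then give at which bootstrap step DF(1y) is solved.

1 1/2 1217/1250
2 1 9703/10000
DF(1y) is solved at step 2

step 1 [0.5y] swap r/2=33/1217: DF=(1 − 33/1217·(0))/(1+33/1217) = 1217/1250 ≈ 0.973600
step 2 [1y] swap r/2=297/19439: DF=(1 − 297/19439·(0.973600))/(1+297/19439) = 9703/10000 ≈ 0.970300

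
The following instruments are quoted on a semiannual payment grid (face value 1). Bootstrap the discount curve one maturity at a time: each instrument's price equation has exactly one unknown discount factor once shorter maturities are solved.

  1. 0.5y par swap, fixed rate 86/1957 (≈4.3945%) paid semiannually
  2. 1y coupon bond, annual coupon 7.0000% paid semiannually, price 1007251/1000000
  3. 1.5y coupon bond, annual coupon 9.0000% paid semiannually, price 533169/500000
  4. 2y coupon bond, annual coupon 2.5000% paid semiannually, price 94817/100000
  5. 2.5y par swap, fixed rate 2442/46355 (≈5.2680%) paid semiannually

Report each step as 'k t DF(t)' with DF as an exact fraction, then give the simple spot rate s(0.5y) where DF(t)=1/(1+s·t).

1 1/2 1957/2000
2 1 9401/10000
3 3/2 4689/5000
4 2 2253/2500
5 5/2 8779/10000
s(0.5y) = (1/(1957/2000) − 1)/(1/2) = 86/1957 ≈ 4.3945%

step 1 [0.5y] swap r/2=43/1957: DF=(1 − 43/1957·(0))/(1+43/1957) = 1957/2000 ≈ 0.978500
step 2 [1y] bond c/2=7/200: DF=(1007251/1000000 − 7/200·(0.978500))/(1+7/200) = 9401/10000 ≈ 0.940100
step 3 [1.5y] bond c/2=9/200: DF=(533169/500000 − 9/200·(0.978500+0.940100))/(1+9/200) = 4689/5000 ≈ 0.937800
step 4 [2y] bond c/2=1/80: DF=(94817/100000 − 1/80·(0.978500+0.940100+0.937800))/(1+1/80) = 2253/2500 ≈ 0.901200
step 5 [2.5y] swap r/2=1221/46355: DF=(1 − 1221/46355·(0.978500+0.940100+0.937800+0.901200))/(1+1221/46355) = 8779/10000 ≈ 0.877900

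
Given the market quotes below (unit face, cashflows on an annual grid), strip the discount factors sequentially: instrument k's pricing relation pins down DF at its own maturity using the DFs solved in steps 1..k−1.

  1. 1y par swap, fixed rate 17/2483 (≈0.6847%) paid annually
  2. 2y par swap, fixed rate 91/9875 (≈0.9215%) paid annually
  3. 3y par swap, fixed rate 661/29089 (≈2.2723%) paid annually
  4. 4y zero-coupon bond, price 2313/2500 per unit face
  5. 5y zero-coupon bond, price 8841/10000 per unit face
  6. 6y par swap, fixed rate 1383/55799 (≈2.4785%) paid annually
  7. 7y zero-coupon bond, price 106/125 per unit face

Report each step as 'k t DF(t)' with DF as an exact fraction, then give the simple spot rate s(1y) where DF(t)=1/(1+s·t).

step 1 [1y] swap r/1=17/2483: DF=(1 − 17/2483·(0))/(1+17/2483) = 2483/2500 ≈ 0.993200
step 2 [2y] swap r/1=91/9875: DF=(1 − 91/9875·(0.993200))/(1+91/9875) = 4909/5000 ≈ 0.981800
step 3 [3y] swap r/1=661/29089: DF=(1 − 661/29089·(0.993200+0.981800))/(1+661/29089) = 9339/10000 ≈ 0.933900
step 4 [4y] zero: DF = P = 2313/2500 ≈ 0.925200
step 5 [5y] zero: DF = P = 8841/10000 ≈ 0.884100
step 6 [6y] swap r/1=1383/55799: DF=(1 − 1383/55799·(0.993200+0.981800+0.933900+0.925200+0.884100))/(1+1383/55799) = 8617/10000 ≈ 0.861700
step 7 [7y] zero: DF = P = 106/125 ≈ 0.848000

1 1 2483/2500
2 2 4909/5000
3 3 9339/10000
4 4 2313/2500
5 5 8841/10000
6 6 8617/10000
7 7 106/125
s(1y) = (1/(2483/2500) − 1)/(1) = 17/2483 ≈ 0.6847%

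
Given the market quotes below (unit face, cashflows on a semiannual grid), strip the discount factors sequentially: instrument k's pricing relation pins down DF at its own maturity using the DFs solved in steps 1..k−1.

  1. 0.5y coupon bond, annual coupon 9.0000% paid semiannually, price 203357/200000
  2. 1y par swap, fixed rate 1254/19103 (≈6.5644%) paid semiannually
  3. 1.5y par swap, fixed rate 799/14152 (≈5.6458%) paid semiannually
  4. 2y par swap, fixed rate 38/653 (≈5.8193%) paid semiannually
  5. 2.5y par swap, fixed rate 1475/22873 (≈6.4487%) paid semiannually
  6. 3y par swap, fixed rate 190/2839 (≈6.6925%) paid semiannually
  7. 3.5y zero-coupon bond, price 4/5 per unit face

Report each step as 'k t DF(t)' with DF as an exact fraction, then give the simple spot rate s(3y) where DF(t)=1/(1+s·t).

1 1/2 973/1000
2 1 9373/10000
3 3/2 9201/10000
4 2 8917/10000
5 5/2 341/400
6 3 1639/2000
7 7/2 4/5
s(3y) = (1/(1639/2000) − 1)/(3) = 361/4917 ≈ 7.3419%

step 1 [0.5y] bond c/2=9/200: DF=(203357/200000 − 9/200·(0))/(1+9/200) = 973/1000 ≈ 0.973000
step 2 [1y] swap r/2=627/19103: DF=(1 − 627/19103·(0.973000))/(1+627/19103) = 9373/10000 ≈ 0.937300
step 3 [1.5y] swap r/2=799/28304: DF=(1 − 799/28304·(0.973000+0.937300))/(1+799/28304) = 9201/10000 ≈ 0.920100
step 4 [2y] swap r/2=19/653: DF=(1 − 19/653·(0.973000+0.937300+0.920100))/(1+19/653) = 8917/10000 ≈ 0.891700
step 5 [2.5y] swap r/2=1475/45746: DF=(1 − 1475/45746·(0.973000+0.937300+0.920100+0.891700))/(1+1475/45746) = 341/400 ≈ 0.852500
step 6 [3y] swap r/2=95/2839: DF=(1 − 95/2839·(0.973000+0.937300+0.920100+0.891700+0.852500))/(1+95/2839) = 1639/2000 ≈ 0.819500
step 7 [3.5y] zero: DF = P = 4/5 ≈ 0.800000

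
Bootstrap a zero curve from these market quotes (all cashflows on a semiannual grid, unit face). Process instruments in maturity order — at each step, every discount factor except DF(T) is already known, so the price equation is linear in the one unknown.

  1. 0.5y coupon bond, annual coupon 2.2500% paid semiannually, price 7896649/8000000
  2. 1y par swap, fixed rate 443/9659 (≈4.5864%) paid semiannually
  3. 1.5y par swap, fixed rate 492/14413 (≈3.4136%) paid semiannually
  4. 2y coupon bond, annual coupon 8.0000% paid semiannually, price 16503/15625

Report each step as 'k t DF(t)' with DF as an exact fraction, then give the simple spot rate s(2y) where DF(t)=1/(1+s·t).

1 1/2 9761/10000
2 1 9557/10000
3 3/2 2377/2500
4 2 9047/10000
s(2y) = (1/(9047/10000) − 1)/(2) = 953/18094 ≈ 5.2669%

step 1 [0.5y] bond c/2=9/800: DF=(7896649/8000000 − 9/800·(0))/(1+9/800) = 9761/10000 ≈ 0.976100
step 2 [1y] swap r/2=443/19318: DF=(1 − 443/19318·(0.976100))/(1+443/19318) = 9557/10000 ≈ 0.955700
step 3 [1.5y] swap r/2=246/14413: DF=(1 − 246/14413·(0.976100+0.955700))/(1+246/14413) = 2377/2500 ≈ 0.950800
step 4 [2y] bond c/2=1/25: DF=(16503/15625 − 1/25·(0.976100+0.955700+0.950800))/(1+1/25) = 9047/10000 ≈ 0.904700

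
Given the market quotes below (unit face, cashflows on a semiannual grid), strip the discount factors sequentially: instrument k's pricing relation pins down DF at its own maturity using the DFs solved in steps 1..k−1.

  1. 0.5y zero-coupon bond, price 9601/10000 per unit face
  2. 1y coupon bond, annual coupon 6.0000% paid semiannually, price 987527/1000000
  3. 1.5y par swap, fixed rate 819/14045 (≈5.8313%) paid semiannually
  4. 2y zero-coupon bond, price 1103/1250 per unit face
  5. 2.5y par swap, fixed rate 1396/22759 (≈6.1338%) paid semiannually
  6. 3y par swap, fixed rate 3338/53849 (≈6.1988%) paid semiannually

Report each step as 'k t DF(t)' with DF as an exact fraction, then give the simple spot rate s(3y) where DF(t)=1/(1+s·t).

1 1/2 9601/10000
2 1 2327/2500
3 3/2 9181/10000
4 2 1103/1250
5 5/2 2151/2500
6 3 8331/10000
s(3y) = (1/(8331/10000) − 1)/(3) = 1669/24993 ≈ 6.6779%

step 1 [0.5y] zero: DF = P = 9601/10000 ≈ 0.960100
step 2 [1y] bond c/2=3/100: DF=(987527/1000000 − 3/100·(0.960100))/(1+3/100) = 2327/2500 ≈ 0.930800
step 3 [1.5y] swap r/2=819/28090: DF=(1 − 819/28090·(0.960100+0.930800))/(1+819/28090) = 9181/10000 ≈ 0.918100
step 4 [2y] zero: DF = P = 1103/1250 ≈ 0.882400
step 5 [2.5y] swap r/2=698/22759: DF=(1 − 698/22759·(0.960100+0.930800+0.918100+0.882400))/(1+698/22759) = 2151/2500 ≈ 0.860400
step 6 [3y] swap r/2=1669/53849: DF=(1 − 1669/53849·(0.960100+0.930800+0.918100+0.882400+0.860400))/(1+1669/53849) = 8331/10000 ≈ 0.833100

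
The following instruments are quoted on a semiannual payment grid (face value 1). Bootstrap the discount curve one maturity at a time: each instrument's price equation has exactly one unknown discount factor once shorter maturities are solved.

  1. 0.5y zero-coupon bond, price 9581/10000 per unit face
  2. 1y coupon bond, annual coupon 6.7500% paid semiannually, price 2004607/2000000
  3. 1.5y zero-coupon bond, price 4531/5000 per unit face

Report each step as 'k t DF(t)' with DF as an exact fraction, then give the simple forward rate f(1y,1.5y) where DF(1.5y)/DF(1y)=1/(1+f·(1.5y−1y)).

step 1 [0.5y] zero: DF = P = 9581/10000 ≈ 0.958100
step 2 [1y] bond c/2=27/800: DF=(2004607/2000000 − 27/800·(0.958100))/(1+27/800) = 9383/10000 ≈ 0.938300
step 3 [1.5y] zero: DF = P = 4531/5000 ≈ 0.906200

1 1/2 9581/10000
2 1 9383/10000
3 3/2 4531/5000
f(1y,1.5y) = ((9383/10000)/(4531/5000) − 1)/(1/2) = 321/4531 ≈ 7.0845%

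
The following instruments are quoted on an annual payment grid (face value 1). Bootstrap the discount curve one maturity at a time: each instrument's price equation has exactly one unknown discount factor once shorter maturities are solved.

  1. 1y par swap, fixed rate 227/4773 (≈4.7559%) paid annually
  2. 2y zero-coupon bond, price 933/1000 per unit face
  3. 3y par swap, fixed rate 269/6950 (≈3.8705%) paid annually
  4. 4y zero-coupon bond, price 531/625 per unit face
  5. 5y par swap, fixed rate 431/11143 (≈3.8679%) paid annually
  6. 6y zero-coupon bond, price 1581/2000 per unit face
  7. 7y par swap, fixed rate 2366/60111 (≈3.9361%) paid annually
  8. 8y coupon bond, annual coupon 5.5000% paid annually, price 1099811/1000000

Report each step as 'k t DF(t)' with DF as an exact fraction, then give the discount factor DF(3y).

step 1 [1y] swap r/1=227/4773: DF=(1 − 227/4773·(0))/(1+227/4773) = 4773/5000 ≈ 0.954600
step 2 [2y] zero: DF = P = 933/1000 ≈ 0.933000
step 3 [3y] swap r/1=269/6950: DF=(1 − 269/6950·(0.954600+0.933000))/(1+269/6950) = 2231/2500 ≈ 0.892400
step 4 [4y] zero: DF = P = 531/625 ≈ 0.849600
step 5 [5y] swap r/1=431/11143: DF=(1 − 431/11143·(0.954600+0.933000+0.892400+0.849600))/(1+431/11143) = 2069/2500 ≈ 0.827600
step 6 [6y] zero: DF = P = 1581/2000 ≈ 0.790500
step 7 [7y] swap r/1=2366/60111: DF=(1 − 2366/60111·(0.954600+0.933000+0.892400+0.849600+0.827600+0.790500))/(1+2366/60111) = 3817/5000 ≈ 0.763400
step 8 [8y] bond c/1=11/200: DF=(1099811/1000000 − 11/200·(0.954600+0.933000+0.892400+0.849600+0.827600+0.790500+0.763400))/(1+11/200) = 7291/10000 ≈ 0.729100

1 1 4773/5000
2 2 933/1000
3 3 2231/2500
4 4 531/625
5 5 2069/2500
6 6 1581/2000
7 7 3817/5000
8 8 7291/10000
DF(3y) = 2231/2500 ≈ 0.892400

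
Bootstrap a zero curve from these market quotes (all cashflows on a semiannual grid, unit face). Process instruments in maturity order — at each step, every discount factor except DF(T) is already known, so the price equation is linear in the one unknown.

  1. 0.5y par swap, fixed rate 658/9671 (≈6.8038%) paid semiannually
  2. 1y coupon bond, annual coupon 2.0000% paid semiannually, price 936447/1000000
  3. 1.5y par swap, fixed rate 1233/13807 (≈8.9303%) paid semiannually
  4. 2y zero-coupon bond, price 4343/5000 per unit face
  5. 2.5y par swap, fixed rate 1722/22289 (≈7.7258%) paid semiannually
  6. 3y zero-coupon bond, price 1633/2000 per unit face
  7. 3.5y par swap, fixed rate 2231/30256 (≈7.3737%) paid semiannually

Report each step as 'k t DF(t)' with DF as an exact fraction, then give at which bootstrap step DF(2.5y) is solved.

1 1/2 9671/10000
2 1 1147/1250
3 3/2 8767/10000
4 2 4343/5000
5 5/2 4139/5000
6 3 1633/2000
7 7/2 7769/10000
DF(2.5y) is solved at step 5

step 1 [0.5y] swap r/2=329/9671: DF=(1 − 329/9671·(0))/(1+329/9671) = 9671/10000 ≈ 0.967100
step 2 [1y] bond c/2=1/100: DF=(936447/1000000 − 1/100·(0.967100))/(1+1/100) = 1147/1250 ≈ 0.917600
step 3 [1.5y] swap r/2=1233/27614: DF=(1 − 1233/27614·(0.967100+0.917600))/(1+1233/27614) = 8767/10000 ≈ 0.876700
step 4 [2y] zero: DF = P = 4343/5000 ≈ 0.868600
step 5 [2.5y] swap r/2=861/22289: DF=(1 − 861/22289·(0.967100+0.917600+0.876700+0.868600))/(1+861/22289) = 4139/5000 ≈ 0.827800
step 6 [3y] zero: DF = P = 1633/2000 ≈ 0.816500
step 7 [3.5y] swap r/2=2231/60512: DF=(1 − 2231/60512·(0.967100+0.917600+0.876700+0.868600+0.827800+0.816500))/(1+2231/60512) = 7769/10000 ≈ 0.776900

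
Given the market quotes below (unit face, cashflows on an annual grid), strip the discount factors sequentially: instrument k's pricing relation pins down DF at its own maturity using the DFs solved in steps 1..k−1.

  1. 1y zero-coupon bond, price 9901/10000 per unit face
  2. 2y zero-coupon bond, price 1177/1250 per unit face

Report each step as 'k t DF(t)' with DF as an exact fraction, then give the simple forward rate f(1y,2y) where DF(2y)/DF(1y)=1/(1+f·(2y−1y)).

step 1 [1y] zero: DF = P = 9901/10000 ≈ 0.990100
step 2 [2y] zero: DF = P = 1177/1250 ≈ 0.941600

1 1 9901/10000
2 2 1177/1250
f(1y,2y) = ((9901/10000)/(1177/1250) − 1)/(1) = 485/9416 ≈ 5.1508%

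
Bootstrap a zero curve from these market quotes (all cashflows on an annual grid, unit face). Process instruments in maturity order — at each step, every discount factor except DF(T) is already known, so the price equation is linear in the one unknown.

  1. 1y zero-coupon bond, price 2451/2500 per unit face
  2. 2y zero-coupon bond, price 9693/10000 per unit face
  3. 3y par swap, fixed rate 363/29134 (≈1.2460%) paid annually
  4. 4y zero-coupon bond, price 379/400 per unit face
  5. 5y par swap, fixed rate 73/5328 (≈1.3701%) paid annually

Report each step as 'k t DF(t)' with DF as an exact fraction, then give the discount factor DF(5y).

step 1 [1y] zero: DF = P = 2451/2500 ≈ 0.980400
step 2 [2y] zero: DF = P = 9693/10000 ≈ 0.969300
step 3 [3y] swap r/1=363/29134: DF=(1 − 363/29134·(0.980400+0.969300))/(1+363/29134) = 9637/10000 ≈ 0.963700
step 4 [4y] zero: DF = P = 379/400 ≈ 0.947500
step 5 [5y] swap r/1=73/5328: DF=(1 − 73/5328·(0.980400+0.969300+0.963700+0.947500))/(1+73/5328) = 9343/10000 ≈ 0.934300

1 1 2451/2500
2 2 9693/10000
3 3 9637/10000
4 4 379/400
5 5 9343/10000
DF(5y) = 9343/10000 ≈ 0.934300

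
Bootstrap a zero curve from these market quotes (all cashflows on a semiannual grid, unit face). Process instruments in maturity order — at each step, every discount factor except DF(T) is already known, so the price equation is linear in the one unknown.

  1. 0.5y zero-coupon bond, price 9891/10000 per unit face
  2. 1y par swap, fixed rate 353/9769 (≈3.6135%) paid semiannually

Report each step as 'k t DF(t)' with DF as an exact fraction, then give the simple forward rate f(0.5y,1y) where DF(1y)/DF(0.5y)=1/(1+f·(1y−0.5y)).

1 1/2 9891/10000
2 1 9647/10000
f(0.5y,1y) = ((9891/10000)/(9647/10000) − 1)/(1/2) = 488/9647 ≈ 5.0586%

step 1 [0.5y] zero: DF = P = 9891/10000 ≈ 0.989100
step 2 [1y] swap r/2=353/19538: DF=(1 − 353/19538·(0.989100))/(1+353/19538) = 9647/10000 ≈ 0.964700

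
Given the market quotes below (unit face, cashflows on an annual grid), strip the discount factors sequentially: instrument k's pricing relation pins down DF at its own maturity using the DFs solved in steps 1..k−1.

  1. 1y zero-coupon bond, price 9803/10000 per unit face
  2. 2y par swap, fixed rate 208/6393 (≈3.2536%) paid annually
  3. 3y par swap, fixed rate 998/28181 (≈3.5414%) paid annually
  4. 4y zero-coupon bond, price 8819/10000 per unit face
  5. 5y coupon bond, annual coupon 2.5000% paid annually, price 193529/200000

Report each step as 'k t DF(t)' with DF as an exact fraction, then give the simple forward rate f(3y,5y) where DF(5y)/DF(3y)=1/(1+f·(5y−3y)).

step 1 [1y] zero: DF = P = 9803/10000 ≈ 0.980300
step 2 [2y] swap r/1=208/6393: DF=(1 − 208/6393·(0.980300))/(1+208/6393) = 586/625 ≈ 0.937600
step 3 [3y] swap r/1=998/28181: DF=(1 − 998/28181·(0.980300+0.937600))/(1+998/28181) = 4501/5000 ≈ 0.900200
step 4 [4y] zero: DF = P = 8819/10000 ≈ 0.881900
step 5 [5y] bond c/1=1/40: DF=(193529/200000 − 1/40·(0.980300+0.937600+0.900200+0.881900))/(1+1/40) = 4269/5000 ≈ 0.853800

1 1 9803/10000
2 2 586/625
3 3 4501/5000
4 4 8819/10000
5 5 4269/5000
f(3y,5y) = ((4501/5000)/(4269/5000) − 1)/(2) = 116/4269 ≈ 2.7173%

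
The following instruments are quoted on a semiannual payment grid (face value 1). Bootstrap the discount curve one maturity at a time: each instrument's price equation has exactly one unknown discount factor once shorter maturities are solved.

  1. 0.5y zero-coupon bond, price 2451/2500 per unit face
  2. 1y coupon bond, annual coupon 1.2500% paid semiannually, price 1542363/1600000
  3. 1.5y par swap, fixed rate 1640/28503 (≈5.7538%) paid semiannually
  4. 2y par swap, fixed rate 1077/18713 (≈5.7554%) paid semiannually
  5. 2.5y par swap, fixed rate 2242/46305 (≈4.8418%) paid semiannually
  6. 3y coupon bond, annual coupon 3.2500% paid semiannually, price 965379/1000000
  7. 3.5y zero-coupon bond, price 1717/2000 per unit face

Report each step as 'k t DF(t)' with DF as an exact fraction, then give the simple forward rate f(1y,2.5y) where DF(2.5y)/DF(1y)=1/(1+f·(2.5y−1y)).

step 1 [0.5y] zero: DF = P = 2451/2500 ≈ 0.980400
step 2 [1y] bond c/2=1/160: DF=(1542363/1600000 − 1/160·(0.980400))/(1+1/160) = 9519/10000 ≈ 0.951900
step 3 [1.5y] swap r/2=820/28503: DF=(1 − 820/28503·(0.980400+0.951900))/(1+820/28503) = 459/500 ≈ 0.918000
step 4 [2y] swap r/2=1077/37426: DF=(1 − 1077/37426·(0.980400+0.951900+0.918000))/(1+1077/37426) = 8923/10000 ≈ 0.892300
step 5 [2.5y] swap r/2=1121/46305: DF=(1 − 1121/46305·(0.980400+0.951900+0.918000+0.892300))/(1+1121/46305) = 8879/10000 ≈ 0.887900
step 6 [3y] bond c/2=13/800: DF=(965379/1000000 − 13/800·(0.980400+0.951900+0.918000+0.892300+0.887900))/(1+13/800) = 8759/10000 ≈ 0.875900
step 7 [3.5y] zero: DF = P = 1717/2000 ≈ 0.858500

1 1/2 2451/2500
2 1 9519/10000
3 3/2 459/500
4 2 8923/10000
5 5/2 8879/10000
6 3 8759/10000
7 7/2 1717/2000
f(1y,2.5y) = ((9519/10000)/(8879/10000) − 1)/(3/2) = 1280/26637 ≈ 4.8053%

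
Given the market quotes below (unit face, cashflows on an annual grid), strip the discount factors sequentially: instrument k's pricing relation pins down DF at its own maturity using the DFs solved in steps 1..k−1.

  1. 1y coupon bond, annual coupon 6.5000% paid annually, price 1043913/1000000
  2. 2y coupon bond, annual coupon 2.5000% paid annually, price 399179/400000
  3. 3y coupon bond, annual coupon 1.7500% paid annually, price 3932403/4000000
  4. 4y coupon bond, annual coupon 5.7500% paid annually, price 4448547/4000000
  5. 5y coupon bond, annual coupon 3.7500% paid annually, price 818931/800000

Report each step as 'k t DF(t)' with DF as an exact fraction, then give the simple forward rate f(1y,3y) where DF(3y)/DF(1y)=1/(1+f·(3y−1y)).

step 1 [1y] bond c/1=13/200: DF=(1043913/1000000 − 13/200·(0))/(1+13/200) = 4901/5000 ≈ 0.980200
step 2 [2y] bond c/1=1/40: DF=(399179/400000 − 1/40·(0.980200))/(1+1/40) = 9497/10000 ≈ 0.949700
step 3 [3y] bond c/1=7/400: DF=(3932403/4000000 − 7/400·(0.980200+0.949700))/(1+7/400) = 933/1000 ≈ 0.933000
step 4 [4y] bond c/1=23/400: DF=(4448547/4000000 − 23/400·(0.980200+0.949700+0.933000))/(1+23/400) = 112/125 ≈ 0.896000
step 5 [5y] bond c/1=3/80: DF=(818931/800000 − 3/80·(0.980200+0.949700+0.933000+0.896000))/(1+3/80) = 2127/2500 ≈ 0.850800

1 1 4901/5000
2 2 9497/10000
3 3 933/1000
4 4 112/125
5 5 2127/2500
f(1y,3y) = ((4901/5000)/(933/1000) − 1)/(2) = 118/4665 ≈ 2.5295%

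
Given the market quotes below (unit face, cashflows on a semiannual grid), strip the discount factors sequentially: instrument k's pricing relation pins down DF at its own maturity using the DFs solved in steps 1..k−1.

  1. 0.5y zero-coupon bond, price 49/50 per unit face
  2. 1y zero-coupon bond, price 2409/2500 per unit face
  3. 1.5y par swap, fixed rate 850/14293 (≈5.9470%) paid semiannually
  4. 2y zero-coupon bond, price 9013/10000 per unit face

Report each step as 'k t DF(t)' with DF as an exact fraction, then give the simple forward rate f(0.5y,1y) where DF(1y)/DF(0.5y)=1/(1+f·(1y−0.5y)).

step 1 [0.5y] zero: DF = P = 49/50 ≈ 0.980000
step 2 [1y] zero: DF = P = 2409/2500 ≈ 0.963600
step 3 [1.5y] swap r/2=425/14293: DF=(1 − 425/14293·(0.980000+0.963600))/(1+425/14293) = 183/200 ≈ 0.915000
step 4 [2y] zero: DF = P = 9013/10000 ≈ 0.901300

1 1/2 49/50
2 1 2409/2500
3 3/2 183/200
4 2 9013/10000
f(0.5y,1y) = ((49/50)/(2409/2500) − 1)/(1/2) = 82/2409 ≈ 3.4039%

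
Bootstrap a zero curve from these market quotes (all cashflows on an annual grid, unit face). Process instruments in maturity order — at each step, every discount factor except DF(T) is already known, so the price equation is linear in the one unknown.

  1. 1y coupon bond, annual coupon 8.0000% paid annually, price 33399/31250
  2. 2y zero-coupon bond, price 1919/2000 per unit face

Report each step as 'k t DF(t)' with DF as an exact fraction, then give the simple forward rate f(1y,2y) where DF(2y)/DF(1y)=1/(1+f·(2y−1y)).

step 1 [1y] bond c/1=2/25: DF=(33399/31250 − 2/25·(0))/(1+2/25) = 1237/1250 ≈ 0.989600
step 2 [2y] zero: DF = P = 1919/2000 ≈ 0.959500

1 1 1237/1250
2 2 1919/2000
f(1y,2y) = ((1237/1250)/(1919/2000) − 1)/(1) = 301/9595 ≈ 3.1371%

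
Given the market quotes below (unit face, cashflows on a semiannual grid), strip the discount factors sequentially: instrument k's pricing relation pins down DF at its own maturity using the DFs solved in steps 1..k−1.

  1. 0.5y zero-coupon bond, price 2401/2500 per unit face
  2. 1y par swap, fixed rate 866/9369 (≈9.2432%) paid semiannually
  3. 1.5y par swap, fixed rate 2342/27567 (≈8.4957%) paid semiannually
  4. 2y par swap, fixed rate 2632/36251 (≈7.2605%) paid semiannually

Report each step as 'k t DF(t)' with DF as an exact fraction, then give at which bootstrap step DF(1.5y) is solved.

1 1/2 2401/2500
2 1 4567/5000
3 3/2 8829/10000
4 2 2171/2500
DF(1.5y) is solved at step 3

step 1 [0.5y] zero: DF = P = 2401/2500 ≈ 0.960400
step 2 [1y] swap r/2=433/9369: DF=(1 − 433/9369·(0.960400))/(1+433/9369) = 4567/5000 ≈ 0.913400
step 3 [1.5y] swap r/2=1171/27567: DF=(1 − 1171/27567·(0.960400+0.913400))/(1+1171/27567) = 8829/10000 ≈ 0.882900
step 4 [2y] swap r/2=1316/36251: DF=(1 − 1316/36251·(0.960400+0.913400+0.882900))/(1+1316/36251) = 2171/2500 ≈ 0.868400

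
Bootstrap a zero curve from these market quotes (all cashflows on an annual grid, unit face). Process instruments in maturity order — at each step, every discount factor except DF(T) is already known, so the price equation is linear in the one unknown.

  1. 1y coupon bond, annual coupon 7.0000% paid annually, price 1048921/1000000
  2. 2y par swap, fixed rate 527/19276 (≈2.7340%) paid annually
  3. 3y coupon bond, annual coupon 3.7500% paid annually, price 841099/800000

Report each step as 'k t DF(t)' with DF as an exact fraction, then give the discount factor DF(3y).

1 1 9803/10000
2 2 9473/10000
3 3 9437/10000
DF(3y) = 9437/10000 ≈ 0.943700

step 1 [1y] bond c/1=7/100: DF=(1048921/1000000 − 7/100·(0))/(1+7/100) = 9803/10000 ≈ 0.980300
step 2 [2y] swap r/1=527/19276: DF=(1 − 527/19276·(0.980300))/(1+527/19276) = 9473/10000 ≈ 0.947300
step 3 [3y] bond c/1=3/80: DF=(841099/800000 − 3/80·(0.980300+0.947300))/(1+3/80) = 9437/10000 ≈ 0.943700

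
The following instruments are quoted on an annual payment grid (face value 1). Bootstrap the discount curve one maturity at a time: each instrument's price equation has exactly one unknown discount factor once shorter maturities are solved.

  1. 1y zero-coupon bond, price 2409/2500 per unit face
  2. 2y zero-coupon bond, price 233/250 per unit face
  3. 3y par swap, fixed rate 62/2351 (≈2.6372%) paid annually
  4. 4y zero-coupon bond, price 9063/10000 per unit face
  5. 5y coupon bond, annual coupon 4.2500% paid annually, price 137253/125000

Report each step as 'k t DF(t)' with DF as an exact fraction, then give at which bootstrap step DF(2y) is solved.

step 1 [1y] zero: DF = P = 2409/2500 ≈ 0.963600
step 2 [2y] zero: DF = P = 233/250 ≈ 0.932000
step 3 [3y] swap r/1=62/2351: DF=(1 − 62/2351·(0.963600+0.932000))/(1+62/2351) = 1157/1250 ≈ 0.925600
step 4 [4y] zero: DF = P = 9063/10000 ≈ 0.906300
step 5 [5y] bond c/1=17/400: DF=(137253/125000 − 17/400·(0.963600+0.932000+0.925600+0.906300))/(1+17/400) = 9013/10000 ≈ 0.901300

1 1 2409/2500
2 2 233/250
3 3 1157/1250
4 4 9063/10000
5 5 9013/10000
DF(2y) is solved at step 2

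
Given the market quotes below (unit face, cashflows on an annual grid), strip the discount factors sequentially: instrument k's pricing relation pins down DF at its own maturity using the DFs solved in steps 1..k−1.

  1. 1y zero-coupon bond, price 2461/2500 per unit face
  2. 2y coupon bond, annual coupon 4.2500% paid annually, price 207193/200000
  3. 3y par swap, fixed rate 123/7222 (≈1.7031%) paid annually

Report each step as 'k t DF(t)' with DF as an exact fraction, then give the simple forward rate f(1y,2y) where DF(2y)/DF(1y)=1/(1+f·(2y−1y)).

step 1 [1y] zero: DF = P = 2461/2500 ≈ 0.984400
step 2 [2y] bond c/1=17/400: DF=(207193/200000 − 17/400·(0.984400))/(1+17/400) = 596/625 ≈ 0.953600
step 3 [3y] swap r/1=123/7222: DF=(1 − 123/7222·(0.984400+0.953600))/(1+123/7222) = 2377/2500 ≈ 0.950800

1 1 2461/2500
2 2 596/625
3 3 2377/2500
f(1y,2y) = ((2461/2500)/(596/625) − 1)/(1) = 77/2384 ≈ 3.2299%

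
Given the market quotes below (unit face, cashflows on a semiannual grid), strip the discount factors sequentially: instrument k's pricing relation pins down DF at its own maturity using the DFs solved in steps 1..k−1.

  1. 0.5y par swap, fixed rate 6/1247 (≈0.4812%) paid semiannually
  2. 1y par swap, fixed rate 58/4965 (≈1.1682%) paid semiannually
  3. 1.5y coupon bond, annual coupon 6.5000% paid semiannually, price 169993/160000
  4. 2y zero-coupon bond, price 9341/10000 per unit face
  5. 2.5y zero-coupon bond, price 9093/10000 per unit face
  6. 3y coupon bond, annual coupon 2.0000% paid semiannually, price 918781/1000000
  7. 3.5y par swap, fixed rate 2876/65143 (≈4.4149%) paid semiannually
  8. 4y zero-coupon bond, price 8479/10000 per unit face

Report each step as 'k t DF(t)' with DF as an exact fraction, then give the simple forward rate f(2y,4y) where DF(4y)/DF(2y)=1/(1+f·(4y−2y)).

1 1/2 1247/1250
2 1 2471/2500
3 3/2 1933/2000
4 2 9341/10000
5 5/2 9093/10000
6 3 4311/5000
7 7/2 4281/5000
8 4 8479/10000
f(2y,4y) = ((9341/10000)/(8479/10000) − 1)/(2) = 431/8479 ≈ 5.0831%

step 1 [0.5y] swap r/2=3/1247: DF=(1 − 3/1247·(0))/(1+3/1247) = 1247/1250 ≈ 0.997600
step 2 [1y] swap r/2=29/4965: DF=(1 − 29/4965·(0.997600))/(1+29/4965) = 2471/2500 ≈ 0.988400
step 3 [1.5y] bond c/2=13/400: DF=(169993/160000 − 13/400·(0.997600+0.988400))/(1+13/400) = 1933/2000 ≈ 0.966500
step 4 [2y] zero: DF = P = 9341/10000 ≈ 0.934100
step 5 [2.5y] zero: DF = P = 9093/10000 ≈ 0.909300
step 6 [3y] bond c/2=1/100: DF=(918781/1000000 − 1/100·(0.997600+0.988400+0.966500+0.934100+0.909300))/(1+1/100) = 4311/5000 ≈ 0.862200
step 7 [3.5y] swap r/2=1438/65143: DF=(1 − 1438/65143·(0.997600+0.988400+0.966500+0.934100+0.909300+0.862200))/(1+1438/65143) = 4281/5000 ≈ 0.856200
step 8 [4y] zero: DF = P = 8479/10000 ≈ 0.847900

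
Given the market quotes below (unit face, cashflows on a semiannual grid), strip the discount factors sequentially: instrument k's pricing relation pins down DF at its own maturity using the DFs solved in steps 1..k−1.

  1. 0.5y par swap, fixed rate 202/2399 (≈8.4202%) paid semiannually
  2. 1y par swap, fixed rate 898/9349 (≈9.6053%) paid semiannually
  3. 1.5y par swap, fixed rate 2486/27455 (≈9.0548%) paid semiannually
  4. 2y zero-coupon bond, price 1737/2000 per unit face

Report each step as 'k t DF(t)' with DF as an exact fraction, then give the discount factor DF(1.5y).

1 1/2 2399/2500
2 1 4551/5000
3 3/2 8757/10000
4 2 1737/2000
DF(1.5y) = 8757/10000 ≈ 0.875700

step 1 [0.5y] swap r/2=101/2399: DF=(1 − 101/2399·(0))/(1+101/2399) = 2399/2500 ≈ 0.959600
step 2 [1y] swap r/2=449/9349: DF=(1 − 449/9349·(0.959600))/(1+449/9349) = 4551/5000 ≈ 0.910200
step 3 [1.5y] swap r/2=1243/27455: DF=(1 − 1243/27455·(0.959600+0.910200))/(1+1243/27455) = 8757/10000 ≈ 0.875700
step 4 [2y] zero: DF = P = 1737/2000 ≈ 0.868500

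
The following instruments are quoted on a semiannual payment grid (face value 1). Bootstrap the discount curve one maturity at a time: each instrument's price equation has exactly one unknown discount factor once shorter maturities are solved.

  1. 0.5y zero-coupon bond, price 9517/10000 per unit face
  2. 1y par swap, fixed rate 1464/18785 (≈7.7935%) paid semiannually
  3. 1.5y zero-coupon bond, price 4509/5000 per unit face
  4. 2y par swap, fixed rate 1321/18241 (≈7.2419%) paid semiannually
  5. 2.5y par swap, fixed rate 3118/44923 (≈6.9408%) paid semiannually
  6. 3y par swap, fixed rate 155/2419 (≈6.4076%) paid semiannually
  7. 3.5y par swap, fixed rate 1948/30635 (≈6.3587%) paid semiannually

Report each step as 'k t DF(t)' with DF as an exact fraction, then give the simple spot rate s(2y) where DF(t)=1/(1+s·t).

1 1/2 9517/10000
2 1 2317/2500
3 3/2 4509/5000
4 2 8679/10000
5 5/2 8441/10000
6 3 1659/2000
7 7/2 2013/2500
s(2y) = (1/(8679/10000) − 1)/(2) = 1321/17358 ≈ 7.6103%

step 1 [0.5y] zero: DF = P = 9517/10000 ≈ 0.951700
step 2 [1y] swap r/2=732/18785: DF=(1 − 732/18785·(0.951700))/(1+732/18785) = 2317/2500 ≈ 0.926800
step 3 [1.5y] zero: DF = P = 4509/5000 ≈ 0.901800
step 4 [2y] swap r/2=1321/36482: DF=(1 − 1321/36482·(0.951700+0.926800+0.901800))/(1+1321/36482) = 8679/10000 ≈ 0.867900
step 5 [2.5y] swap r/2=1559/44923: DF=(1 − 1559/44923·(0.951700+0.926800+0.901800+0.867900))/(1+1559/44923) = 8441/10000 ≈ 0.844100
step 6 [3y] swap r/2=155/4838: DF=(1 − 155/4838·(0.951700+0.926800+0.901800+0.867900+0.844100))/(1+155/4838) = 1659/2000 ≈ 0.829500
step 7 [3.5y] swap r/2=974/30635: DF=(1 − 974/30635·(0.951700+0.926800+0.901800+0.867900+0.844100+0.829500))/(1+974/30635) = 2013/2500 ≈ 0.805200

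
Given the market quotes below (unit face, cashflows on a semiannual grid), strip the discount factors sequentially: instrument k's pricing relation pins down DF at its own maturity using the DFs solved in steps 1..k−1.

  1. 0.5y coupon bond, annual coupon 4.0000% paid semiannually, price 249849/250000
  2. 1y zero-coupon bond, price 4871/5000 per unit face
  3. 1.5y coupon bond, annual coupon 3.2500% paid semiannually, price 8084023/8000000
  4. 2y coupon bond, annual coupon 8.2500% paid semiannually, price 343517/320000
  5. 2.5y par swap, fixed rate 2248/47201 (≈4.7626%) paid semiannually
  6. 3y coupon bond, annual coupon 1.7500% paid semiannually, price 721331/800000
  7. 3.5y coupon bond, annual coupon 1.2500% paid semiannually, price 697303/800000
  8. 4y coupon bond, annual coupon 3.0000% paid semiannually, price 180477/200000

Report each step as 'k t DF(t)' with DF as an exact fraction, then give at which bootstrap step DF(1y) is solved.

1 1/2 4899/5000
2 1 4871/5000
3 3/2 9631/10000
4 2 4577/5000
5 5/2 2219/2500
6 3 8529/10000
7 7/2 2079/2500
8 4 993/1250
DF(1y) is solved at step 2

step 1 [0.5y] bond c/2=1/50: DF=(249849/250000 − 1/50·(0))/(1+1/50) = 4899/5000 ≈ 0.979800
step 2 [1y] zero: DF = P = 4871/5000 ≈ 0.974200
step 3 [1.5y] bond c/2=13/800: DF=(8084023/8000000 − 13/800·(0.979800+0.974200))/(1+13/800) = 9631/10000 ≈ 0.963100
step 4 [2y] bond c/2=33/800: DF=(343517/320000 − 33/800·(0.979800+0.974200+0.963100))/(1+33/800) = 4577/5000 ≈ 0.915400
step 5 [2.5y] swap r/2=1124/47201: DF=(1 − 1124/47201·(0.979800+0.974200+0.963100+0.915400))/(1+1124/47201) = 2219/2500 ≈ 0.887600
step 6 [3y] bond c/2=7/800: DF=(721331/800000 − 7/800·(0.979800+0.974200+0.963100+0.915400+0.887600))/(1+7/800) = 8529/10000 ≈ 0.852900
step 7 [3.5y] bond c/2=1/160: DF=(697303/800000 − 1/160·(0.979800+0.974200+0.963100+0.915400+0.887600+0.852900))/(1+1/160) = 2079/2500 ≈ 0.831600
step 8 [4y] bond c/2=3/200: DF=(180477/200000 − 3/200·(0.979800+0.974200+0.963100+0.915400+0.887600+0.852900+0.831600))/(1+3/200) = 993/1250 ≈ 0.794400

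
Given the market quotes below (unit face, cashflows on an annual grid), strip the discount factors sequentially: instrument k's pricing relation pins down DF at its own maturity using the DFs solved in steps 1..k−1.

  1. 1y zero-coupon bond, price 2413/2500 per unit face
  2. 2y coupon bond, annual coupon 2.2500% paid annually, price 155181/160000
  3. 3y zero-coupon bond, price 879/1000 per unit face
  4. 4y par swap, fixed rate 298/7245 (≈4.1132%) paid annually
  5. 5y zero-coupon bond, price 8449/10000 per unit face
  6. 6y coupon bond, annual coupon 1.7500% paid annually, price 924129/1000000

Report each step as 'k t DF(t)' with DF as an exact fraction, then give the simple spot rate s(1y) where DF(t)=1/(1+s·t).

step 1 [1y] zero: DF = P = 2413/2500 ≈ 0.965200
step 2 [2y] bond c/1=9/400: DF=(155181/160000 − 9/400·(0.965200))/(1+9/400) = 9273/10000 ≈ 0.927300
step 3 [3y] zero: DF = P = 879/1000 ≈ 0.879000
step 4 [4y] swap r/1=298/7245: DF=(1 − 298/7245·(0.965200+0.927300+0.879000))/(1+298/7245) = 851/1000 ≈ 0.851000
step 5 [5y] zero: DF = P = 8449/10000 ≈ 0.844900
step 6 [6y] bond c/1=7/400: DF=(924129/1000000 − 7/400·(0.965200+0.927300+0.879000+0.851000+0.844900))/(1+7/400) = 4157/5000 ≈ 0.831400

1 1 2413/2500
2 2 9273/10000
3 3 879/1000
4 4 851/1000
5 5 8449/10000
6 6 4157/5000
s(1y) = (1/(2413/2500) − 1)/(1) = 87/2413 ≈ 3.6055%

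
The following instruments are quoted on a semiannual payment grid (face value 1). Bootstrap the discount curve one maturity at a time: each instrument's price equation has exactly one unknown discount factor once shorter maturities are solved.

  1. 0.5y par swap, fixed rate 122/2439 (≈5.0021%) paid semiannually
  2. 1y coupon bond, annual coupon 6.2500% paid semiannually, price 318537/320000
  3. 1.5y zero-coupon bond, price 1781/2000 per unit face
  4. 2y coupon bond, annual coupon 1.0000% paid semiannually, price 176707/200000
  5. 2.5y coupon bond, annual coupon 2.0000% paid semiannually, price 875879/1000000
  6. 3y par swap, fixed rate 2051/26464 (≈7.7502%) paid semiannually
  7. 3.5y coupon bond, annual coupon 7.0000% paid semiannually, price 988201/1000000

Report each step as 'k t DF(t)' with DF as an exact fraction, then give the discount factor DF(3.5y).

1 1/2 2439/2500
2 1 9357/10000
3 3/2 1781/2000
4 2 2163/2500
5 5/2 8309/10000
6 3 7949/10000
7 7/2 3879/5000
DF(3.5y) = 3879/5000 ≈ 0.775800

step 1 [0.5y] swap r/2=61/2439: DF=(1 − 61/2439·(0))/(1+61/2439) = 2439/2500 ≈ 0.975600
step 2 [1y] bond c/2=1/32: DF=(318537/320000 − 1/32·(0.975600))/(1+1/32) = 9357/10000 ≈ 0.935700
step 3 [1.5y] zero: DF = P = 1781/2000 ≈ 0.890500
step 4 [2y] bond c/2=1/200: DF=(176707/200000 − 1/200·(0.975600+0.935700+0.890500))/(1+1/200) = 2163/2500 ≈ 0.865200
step 5 [2.5y] bond c/2=1/100: DF=(875879/1000000 − 1/100·(0.975600+0.935700+0.890500+0.865200))/(1+1/100) = 8309/10000 ≈ 0.830900
step 6 [3y] swap r/2=2051/52928: DF=(1 − 2051/52928·(0.975600+0.935700+0.890500+0.865200+0.830900))/(1+2051/52928) = 7949/10000 ≈ 0.794900
step 7 [3.5y] bond c/2=7/200: DF=(988201/1000000 − 7/200·(0.975600+0.935700+0.890500+0.865200+0.830900+0.794900))/(1+7/200) = 3879/5000 ≈ 0.775800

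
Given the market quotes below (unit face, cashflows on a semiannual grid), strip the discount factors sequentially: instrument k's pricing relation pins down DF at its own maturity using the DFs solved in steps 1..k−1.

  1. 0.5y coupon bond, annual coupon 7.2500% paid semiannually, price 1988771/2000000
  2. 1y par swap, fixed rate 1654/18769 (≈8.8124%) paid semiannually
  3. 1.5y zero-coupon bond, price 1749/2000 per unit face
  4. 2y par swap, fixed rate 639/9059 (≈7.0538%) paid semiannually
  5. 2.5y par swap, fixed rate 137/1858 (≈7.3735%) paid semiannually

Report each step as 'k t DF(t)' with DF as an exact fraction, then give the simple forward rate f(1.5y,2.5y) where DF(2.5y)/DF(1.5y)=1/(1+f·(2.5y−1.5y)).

step 1 [0.5y] bond c/2=29/800: DF=(1988771/2000000 − 29/800·(0))/(1+29/800) = 2399/2500 ≈ 0.959600
step 2 [1y] swap r/2=827/18769: DF=(1 − 827/18769·(0.959600))/(1+827/18769) = 9173/10000 ≈ 0.917300
step 3 [1.5y] zero: DF = P = 1749/2000 ≈ 0.874500
step 4 [2y] swap r/2=639/18118: DF=(1 − 639/18118·(0.959600+0.917300+0.874500))/(1+639/18118) = 4361/5000 ≈ 0.872200
step 5 [2.5y] swap r/2=137/3716: DF=(1 − 137/3716·(0.959600+0.917300+0.874500+0.872200))/(1+137/3716) = 2089/2500 ≈ 0.835600

1 1/2 2399/2500
2 1 9173/10000
3 3/2 1749/2000
4 2 4361/5000
5 5/2 2089/2500
f(1.5y,2.5y) = ((1749/2000)/(2089/2500) − 1)/(1) = 389/8356 ≈ 4.6553%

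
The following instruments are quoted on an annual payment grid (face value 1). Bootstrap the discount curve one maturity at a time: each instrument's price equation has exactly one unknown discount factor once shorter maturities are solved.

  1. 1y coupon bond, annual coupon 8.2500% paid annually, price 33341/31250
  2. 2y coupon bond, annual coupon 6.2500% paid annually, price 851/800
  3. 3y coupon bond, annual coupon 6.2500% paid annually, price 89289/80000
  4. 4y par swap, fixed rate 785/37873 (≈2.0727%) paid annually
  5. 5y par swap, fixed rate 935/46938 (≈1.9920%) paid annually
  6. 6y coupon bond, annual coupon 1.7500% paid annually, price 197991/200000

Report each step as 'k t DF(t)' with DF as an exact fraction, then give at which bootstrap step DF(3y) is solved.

step 1 [1y] bond c/1=33/400: DF=(33341/31250 − 33/400·(0))/(1+33/400) = 616/625 ≈ 0.985600
step 2 [2y] bond c/1=1/16: DF=(851/800 − 1/16·(0.985600))/(1+1/16) = 1179/1250 ≈ 0.943200
step 3 [3y] bond c/1=1/16: DF=(89289/80000 − 1/16·(0.985600+0.943200))/(1+1/16) = 937/1000 ≈ 0.937000
step 4 [4y] swap r/1=785/37873: DF=(1 − 785/37873·(0.985600+0.943200+0.937000))/(1+785/37873) = 1843/2000 ≈ 0.921500
step 5 [5y] swap r/1=935/46938: DF=(1 − 935/46938·(0.985600+0.943200+0.937000+0.921500))/(1+935/46938) = 1813/2000 ≈ 0.906500
step 6 [6y] bond c/1=7/400: DF=(197991/200000 − 7/400·(0.985600+0.943200+0.937000+0.921500+0.906500))/(1+7/400) = 4461/5000 ≈ 0.892200

1 1 616/625
2 2 1179/1250
3 3 937/1000
4 4 1843/2000
5 5 1813/2000
6 6 4461/5000
DF(3y) is solved at step 3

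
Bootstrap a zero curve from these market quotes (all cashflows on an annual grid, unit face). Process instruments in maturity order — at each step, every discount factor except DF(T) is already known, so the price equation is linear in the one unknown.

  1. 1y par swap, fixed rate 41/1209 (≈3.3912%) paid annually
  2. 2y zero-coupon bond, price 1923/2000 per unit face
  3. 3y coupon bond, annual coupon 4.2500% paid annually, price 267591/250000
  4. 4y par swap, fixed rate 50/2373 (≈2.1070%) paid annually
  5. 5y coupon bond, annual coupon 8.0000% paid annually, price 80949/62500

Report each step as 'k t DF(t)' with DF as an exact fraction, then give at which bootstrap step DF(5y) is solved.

1 1 1209/1250
2 2 1923/2000
3 3 9481/10000
4 4 23/25
5 5 459/500
DF(5y) is solved at step 5

step 1 [1y] swap r/1=41/1209: DF=(1 − 41/1209·(0))/(1+41/1209) = 1209/1250 ≈ 0.967200
step 2 [2y] zero: DF = P = 1923/2000 ≈ 0.961500
step 3 [3y] bond c/1=17/400: DF=(267591/250000 − 17/400·(0.967200+0.961500))/(1+17/400) = 9481/10000 ≈ 0.948100
step 4 [4y] swap r/1=50/2373: DF=(1 − 50/2373·(0.967200+0.961500+0.948100))/(1+50/2373) = 23/25 ≈ 0.920000
step 5 [5y] bond c/1=2/25: DF=(80949/62500 − 2/25·(0.967200+0.961500+0.948100+0.920000))/(1+2/25) = 459/500 ≈ 0.918000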